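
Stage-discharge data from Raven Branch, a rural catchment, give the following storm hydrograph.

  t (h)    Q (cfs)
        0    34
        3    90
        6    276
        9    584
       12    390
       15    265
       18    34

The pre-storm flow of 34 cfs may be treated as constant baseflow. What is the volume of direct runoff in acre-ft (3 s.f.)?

Direct-runoff ordinates (Q − Q_b): 0.0, 56.0, 242.0, 550.0, 356.0, 231.0, 0.0 cfs.
ΣQ_DR = 1435 cfs.
With Δt = 3 h = 10800 s, V = ΣQ_DR · Δt = 1435 × 10800 = 1.55 × 10^7 ft³ = 356 acre-ft.

V ≈ 356 acre-ft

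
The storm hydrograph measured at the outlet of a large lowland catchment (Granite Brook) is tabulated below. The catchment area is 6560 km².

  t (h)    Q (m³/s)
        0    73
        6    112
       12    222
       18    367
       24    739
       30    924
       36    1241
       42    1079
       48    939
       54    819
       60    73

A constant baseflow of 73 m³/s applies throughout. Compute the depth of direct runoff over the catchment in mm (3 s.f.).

d ≈ 19.0 mm

Direct runoff: 0.0, 39.0, 149.0, 294.0, 666.0, 851.0, 1168.0, 1006.0, 866.0, 746.0, 0.0 m³/s; ΣQ_DR = 5785 m³/s.
V = ΣQ_DR · Δt = 5785 × 21600 s = 1.250 × 10^8 m³.
Over A = 6560 km², depth = V / A = 19.0 mm.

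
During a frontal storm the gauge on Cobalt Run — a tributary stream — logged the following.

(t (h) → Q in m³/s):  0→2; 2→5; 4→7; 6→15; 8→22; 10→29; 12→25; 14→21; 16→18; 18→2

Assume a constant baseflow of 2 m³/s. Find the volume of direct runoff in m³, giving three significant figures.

Direct-runoff ordinates (Q − Q_b): 0.0, 3.0, 5.0, 13.0, 20.0, 27.0, 23.0, 19.0, 16.0, 0.0 m³/s.
ΣQ_DR = 126.0 m³/s.
With Δt = 2 h = 7200 s, V = ΣQ_DR · Δt = 126.0 × 7200 = 9.07 × 10^5 m³.

V ≈ 9.07 × 10^5 m³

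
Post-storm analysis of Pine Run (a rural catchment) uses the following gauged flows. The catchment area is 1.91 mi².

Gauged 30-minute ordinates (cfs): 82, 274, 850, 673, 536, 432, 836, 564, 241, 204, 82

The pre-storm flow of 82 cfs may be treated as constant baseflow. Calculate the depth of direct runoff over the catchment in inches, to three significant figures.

Direct runoff: 0.0, 192.0, 768.0, 591.0, 454.0, 350.0, 754.0, 482.0, 159.0, 122.0, 0.0 cfs; ΣQ_DR = 3872 cfs.
V = ΣQ_DR · Δt = 3872 × 1800 s = 6.970 × 10^6 ft³.
Over A = 1.91 mi², depth = V / A = 1.57 in.

d ≈ 1.57 in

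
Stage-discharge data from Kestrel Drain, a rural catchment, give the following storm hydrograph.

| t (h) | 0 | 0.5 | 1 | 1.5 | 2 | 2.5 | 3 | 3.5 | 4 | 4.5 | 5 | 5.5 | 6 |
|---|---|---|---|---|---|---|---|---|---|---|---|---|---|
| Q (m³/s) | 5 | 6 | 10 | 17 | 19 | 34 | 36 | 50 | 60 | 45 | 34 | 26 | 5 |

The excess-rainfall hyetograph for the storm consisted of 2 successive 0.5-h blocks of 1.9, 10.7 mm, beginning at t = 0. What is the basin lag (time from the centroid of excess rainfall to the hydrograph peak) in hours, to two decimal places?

t_L ≈ 3.33 h

Centroid of excess rainfall: t_c = Σ P_i·t̄_i / ΣP_i = 0.6746 h (block centres at 0.25, 0.75 h).
Hydrograph peak occurs at t = 4 h, so basin lag t_L = 4 − 0.6746 = 3.33 h.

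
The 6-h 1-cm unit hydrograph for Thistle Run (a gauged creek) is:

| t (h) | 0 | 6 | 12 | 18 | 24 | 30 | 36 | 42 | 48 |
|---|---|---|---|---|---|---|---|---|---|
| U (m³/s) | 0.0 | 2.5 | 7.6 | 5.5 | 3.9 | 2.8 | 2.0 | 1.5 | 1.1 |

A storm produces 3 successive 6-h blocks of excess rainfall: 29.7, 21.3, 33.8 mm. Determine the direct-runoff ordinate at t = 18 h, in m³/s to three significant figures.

Q ≈ 41.0 m³/s

By discrete convolution, Q_j = Σ (P_i / 10 mm) · U_{j−i}.
At t = 18 h (j=3): Q = (29.7/10)·5.5 + (21.3/10)·7.6 + (33.8/10)·2.5 = 41.0 m³/s.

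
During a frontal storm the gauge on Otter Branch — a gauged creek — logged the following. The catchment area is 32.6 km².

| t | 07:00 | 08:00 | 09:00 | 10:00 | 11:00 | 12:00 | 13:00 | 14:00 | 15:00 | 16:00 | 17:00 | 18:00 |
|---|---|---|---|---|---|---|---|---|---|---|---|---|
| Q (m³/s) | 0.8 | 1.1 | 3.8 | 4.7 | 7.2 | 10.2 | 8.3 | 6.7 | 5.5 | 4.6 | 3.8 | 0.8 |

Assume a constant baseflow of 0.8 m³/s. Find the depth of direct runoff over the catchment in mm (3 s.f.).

Direct runoff: 0.0, 0.3, 3.0, 3.9, 6.4, 9.4, 7.5, 5.9, 4.7, 3.8, 3.0, 0.0 m³/s; ΣQ_DR = 47.90 m³/s.
V = ΣQ_DR · Δt = 47.90 × 3600 s = 1.724 × 10^5 m³.
Over A = 32.6 km², depth = V / A = 5.29 mm.

d ≈ 5.29 mm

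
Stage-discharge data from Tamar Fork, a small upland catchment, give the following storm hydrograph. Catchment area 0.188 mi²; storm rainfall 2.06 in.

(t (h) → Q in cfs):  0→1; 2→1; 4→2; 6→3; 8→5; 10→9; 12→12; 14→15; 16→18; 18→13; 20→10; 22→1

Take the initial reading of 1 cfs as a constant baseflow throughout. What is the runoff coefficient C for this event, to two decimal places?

C ≈ 0.62

ΣQ_DR = 78.00 cfs; V = ΣQ_DR·Δt = 5.616 × 10^5 ft³.
Runoff depth d = V / A = 1.286 in.
C = d / P = 1.286 / 2.06 = 0.62.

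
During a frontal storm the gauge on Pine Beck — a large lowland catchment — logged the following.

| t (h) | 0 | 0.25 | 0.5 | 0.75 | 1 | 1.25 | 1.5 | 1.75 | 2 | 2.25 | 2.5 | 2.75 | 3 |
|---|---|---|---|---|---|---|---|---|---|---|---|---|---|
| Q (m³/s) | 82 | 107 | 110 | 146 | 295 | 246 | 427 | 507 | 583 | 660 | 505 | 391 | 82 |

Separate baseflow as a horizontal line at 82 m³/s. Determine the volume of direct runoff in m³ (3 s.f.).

Direct-runoff ordinates (Q − Q_b): 0.0, 25.0, 28.0, 64.0, 213.0, 164.0, 345.0, 425.0, 501.0, 578.0, 423.0, 309.0, 0.0 m³/s.
ΣQ_DR = 3075 m³/s.
With Δt = 0.25 h = 900 s, V = ΣQ_DR · Δt = 3075 × 900 = 2.77 × 10^6 m³.

V ≈ 2.77 × 10^6 m³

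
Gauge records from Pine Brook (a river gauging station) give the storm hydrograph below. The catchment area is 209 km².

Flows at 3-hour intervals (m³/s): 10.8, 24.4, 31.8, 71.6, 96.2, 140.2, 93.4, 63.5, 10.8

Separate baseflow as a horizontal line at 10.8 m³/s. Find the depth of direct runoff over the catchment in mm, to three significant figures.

Direct runoff: 0.0, 13.6, 21.0, 60.8, 85.4, 129.4, 82.6, 52.7, 0.0 m³/s; ΣQ_DR = 445.5 m³/s.
V = ΣQ_DR · Δt = 445.5 × 10800 s = 4.811 × 10^6 m³.
Over A = 209 km², depth = V / A = 23.0 mm.

d ≈ 23.0 mm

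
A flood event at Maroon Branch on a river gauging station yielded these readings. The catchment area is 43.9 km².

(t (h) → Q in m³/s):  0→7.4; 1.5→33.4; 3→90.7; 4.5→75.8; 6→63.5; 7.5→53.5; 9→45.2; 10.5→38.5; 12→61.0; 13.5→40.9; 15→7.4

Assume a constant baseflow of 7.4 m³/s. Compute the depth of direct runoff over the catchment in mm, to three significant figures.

d ≈ 53.6 mm

Direct runoff: 0.0, 26.0, 83.3, 68.4, 56.1, 46.1, 37.8, 31.1, 53.6, 33.5, 0.0 m³/s; ΣQ_DR = 435.9 m³/s.
V = ΣQ_DR · Δt = 435.9 × 5400 s = 2.354 × 10^6 m³.
Over A = 43.9 km², depth = V / A = 53.6 mm.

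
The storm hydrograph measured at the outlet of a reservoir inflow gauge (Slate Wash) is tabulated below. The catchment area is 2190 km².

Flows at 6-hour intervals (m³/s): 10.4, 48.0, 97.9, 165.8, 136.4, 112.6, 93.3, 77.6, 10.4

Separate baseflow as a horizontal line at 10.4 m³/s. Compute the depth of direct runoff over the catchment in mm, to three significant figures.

d ≈ 6.50 mm

Direct runoff: 0.0, 37.6, 87.5, 155.4, 126.0, 102.2, 82.9, 67.2, 0.0 m³/s; ΣQ_DR = 658.8 m³/s.
V = ΣQ_DR · Δt = 658.8 × 21600 s = 1.423 × 10^7 m³.
Over A = 2190 km², depth = V / A = 6.50 mm.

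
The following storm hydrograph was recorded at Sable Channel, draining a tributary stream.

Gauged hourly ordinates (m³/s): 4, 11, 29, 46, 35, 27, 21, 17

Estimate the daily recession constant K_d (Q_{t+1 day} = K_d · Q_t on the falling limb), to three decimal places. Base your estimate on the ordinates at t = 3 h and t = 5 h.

K_d ≈ 0.002

Between t = 3 h and t = 5 h the flow falls from 46 to 27 m³/s over 2×1 h = 2 h.
Per-interval ratio K = (27/46)^(1/2) = 0.7661; K_d = K^(24/1) = 0.002.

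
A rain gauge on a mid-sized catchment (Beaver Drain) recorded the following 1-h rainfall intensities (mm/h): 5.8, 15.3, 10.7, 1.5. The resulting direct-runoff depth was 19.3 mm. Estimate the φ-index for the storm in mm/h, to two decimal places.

Only the 3 blocks with intensity above φ contribute runoff: 5.8, 15.3, 10.7 mm/h.
Σ(I−φ)·Δt = d  ⇒  (5.8+15.3+10.7 − 3φ)·1 = 19.3
φ = (31.80 − 19.3/1) / 3 = 4.17 mm/h.

φ ≈ 4.17 mm/h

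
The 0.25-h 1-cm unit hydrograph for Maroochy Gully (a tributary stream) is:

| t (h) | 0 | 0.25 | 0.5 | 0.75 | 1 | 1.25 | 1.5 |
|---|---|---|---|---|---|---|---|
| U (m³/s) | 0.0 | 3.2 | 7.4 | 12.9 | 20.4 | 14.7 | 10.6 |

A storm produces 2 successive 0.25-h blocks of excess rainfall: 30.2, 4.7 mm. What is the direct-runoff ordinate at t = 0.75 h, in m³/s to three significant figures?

By discrete convolution, Q_j = Σ (P_i / 10 mm) · U_{j−i}.
At t = 0.75 h (j=3): Q = (30.2/10)·12.9 + (4.7/10)·7.4 = 42.4 m³/s.

Q ≈ 42.4 m³/s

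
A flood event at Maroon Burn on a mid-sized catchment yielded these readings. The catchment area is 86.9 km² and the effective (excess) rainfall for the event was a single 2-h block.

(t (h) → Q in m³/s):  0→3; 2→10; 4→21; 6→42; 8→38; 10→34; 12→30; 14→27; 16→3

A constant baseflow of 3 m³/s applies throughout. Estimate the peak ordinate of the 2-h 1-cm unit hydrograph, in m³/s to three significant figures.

U_p ≈ 26.0 m³/s

Direct runoff: 0.0, 7.0, 18.0, 39.0, 35.0, 31.0, 27.0, 24.0, 0.0 m³/s; ΣQ_DR = 181.0 m³/s, peak = 39.0 m³/s.
Runoff depth d = ΣQ_DR·Δt / A = 181.0 × 7200 / (86.9 km²) = 15.00 mm.
The 1-cm UH is the DRH scaled by (10 mm)/d, so U_p = 39.0 × 10/15.00 = 26.0 m³/s.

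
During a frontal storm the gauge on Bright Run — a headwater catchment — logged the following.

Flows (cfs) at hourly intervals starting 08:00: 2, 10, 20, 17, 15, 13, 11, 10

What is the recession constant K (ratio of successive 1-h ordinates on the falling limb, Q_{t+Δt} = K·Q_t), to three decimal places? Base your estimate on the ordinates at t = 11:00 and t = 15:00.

Using the recession-limb readings at t = 11:00 and t = 15:00: Q falls from 17 to 10 cfs over 4 intervals.
K = (Q₂/Q₁)^(1/4) = (10/17)^(1/4) = 0.876.

K ≈ 0.876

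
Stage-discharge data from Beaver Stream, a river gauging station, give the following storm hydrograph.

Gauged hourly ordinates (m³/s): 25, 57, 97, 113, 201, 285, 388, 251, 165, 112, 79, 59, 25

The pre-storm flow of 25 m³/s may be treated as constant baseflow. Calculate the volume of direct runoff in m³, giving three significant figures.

V ≈ 5.52 × 10^6 m³

Direct-runoff ordinates (Q − Q_b): 0.0, 32.0, 72.0, 88.0, 176.0, 260.0, 363.0, 226.0, 140.0, 87.0, 54.0, 34.0, 0.0 m³/s.
ΣQ_DR = 1532 m³/s.
With Δt = 1 h = 3600 s, V = ΣQ_DR · Δt = 1532 × 3600 = 5.52 × 10^6 m³.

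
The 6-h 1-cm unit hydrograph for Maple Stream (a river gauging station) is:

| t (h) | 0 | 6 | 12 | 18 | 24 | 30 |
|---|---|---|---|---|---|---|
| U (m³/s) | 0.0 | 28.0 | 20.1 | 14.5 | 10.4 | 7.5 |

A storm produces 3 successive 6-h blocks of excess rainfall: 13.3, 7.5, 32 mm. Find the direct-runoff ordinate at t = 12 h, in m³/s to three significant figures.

Q ≈ 47.7 m³/s

By discrete convolution, Q_j = Σ (P_i / 10 mm) · U_{j−i}.
At t = 12 h (j=2): Q = (13.3/10)·20.1 + (7.5/10)·28.0 + (32/10)·0.0 = 47.7 m³/s.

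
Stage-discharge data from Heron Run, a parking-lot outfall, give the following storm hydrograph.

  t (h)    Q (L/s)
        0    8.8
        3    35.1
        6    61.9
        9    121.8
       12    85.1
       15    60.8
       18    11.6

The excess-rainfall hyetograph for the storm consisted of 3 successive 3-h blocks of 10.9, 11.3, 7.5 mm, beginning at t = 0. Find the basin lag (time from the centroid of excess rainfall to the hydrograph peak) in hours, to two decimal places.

Centroid of excess rainfall: t_c = Σ P_i·t̄_i / ΣP_i = 4.1566 h (block centres at 1.5, 4.5, 7.5 h).
Hydrograph peak occurs at t = 9 h, so basin lag t_L = 9 − 4.1566 = 4.84 h.

t_L ≈ 4.84 h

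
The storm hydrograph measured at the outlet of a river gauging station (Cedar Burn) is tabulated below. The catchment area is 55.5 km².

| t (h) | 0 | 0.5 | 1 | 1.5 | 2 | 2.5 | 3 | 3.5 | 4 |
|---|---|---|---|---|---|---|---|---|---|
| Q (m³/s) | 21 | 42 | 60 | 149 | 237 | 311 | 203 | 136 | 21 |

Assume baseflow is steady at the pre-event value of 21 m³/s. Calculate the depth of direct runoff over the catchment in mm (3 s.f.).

Direct runoff: 0.0, 21.0, 39.0, 128.0, 216.0, 290.0, 182.0, 115.0, 0.0 m³/s; ΣQ_DR = 991.0 m³/s.
V = ΣQ_DR · Δt = 991.0 × 1800 s = 1.784 × 10^6 m³.
Over A = 55.5 km², depth = V / A = 32.1 mm.

d ≈ 32.1 mm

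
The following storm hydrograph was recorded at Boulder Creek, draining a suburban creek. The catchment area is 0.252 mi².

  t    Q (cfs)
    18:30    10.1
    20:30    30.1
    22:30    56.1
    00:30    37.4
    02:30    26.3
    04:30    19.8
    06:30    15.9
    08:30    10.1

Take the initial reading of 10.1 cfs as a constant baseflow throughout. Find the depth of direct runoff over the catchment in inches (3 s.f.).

d ≈ 1.54 in

Direct runoff: 0.0, 20.0, 46.0, 27.3, 16.2, 9.7, 5.8, 0.0 cfs; ΣQ_DR = 125.0 cfs.
V = ΣQ_DR · Δt = 125.0 × 7200 s = 9.000 × 10^5 ft³.
Over A = 0.252 mi², depth = V / A = 1.54 in.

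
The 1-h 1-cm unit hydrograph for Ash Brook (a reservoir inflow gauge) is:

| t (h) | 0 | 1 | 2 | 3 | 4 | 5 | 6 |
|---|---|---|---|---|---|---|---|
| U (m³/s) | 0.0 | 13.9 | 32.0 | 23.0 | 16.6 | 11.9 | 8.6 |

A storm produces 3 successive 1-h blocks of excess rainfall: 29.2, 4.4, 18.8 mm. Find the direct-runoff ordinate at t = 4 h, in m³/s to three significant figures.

By discrete convolution, Q_j = Σ (P_i / 10 mm) · U_{j−i}.
At t = 4 h (j=4): Q = (29.2/10)·16.6 + (4.4/10)·23.0 + (18.8/10)·32.0 = 119 m³/s.

Q ≈ 119 m³/s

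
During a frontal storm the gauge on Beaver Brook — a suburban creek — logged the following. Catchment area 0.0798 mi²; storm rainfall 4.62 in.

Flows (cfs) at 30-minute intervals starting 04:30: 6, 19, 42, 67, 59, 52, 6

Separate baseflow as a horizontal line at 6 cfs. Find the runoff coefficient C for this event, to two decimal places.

C ≈ 0.44

ΣQ_DR = 209.0 cfs; V = ΣQ_DR·Δt = 3.762 × 10^5 ft³.
Runoff depth d = V / A = 2.029 in.
C = d / P = 2.029 / 4.62 = 0.44.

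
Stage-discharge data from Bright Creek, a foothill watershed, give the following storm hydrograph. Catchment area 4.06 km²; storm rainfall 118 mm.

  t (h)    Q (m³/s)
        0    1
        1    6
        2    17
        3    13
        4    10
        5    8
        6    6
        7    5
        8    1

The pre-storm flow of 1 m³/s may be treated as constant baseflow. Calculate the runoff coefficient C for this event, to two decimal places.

ΣQ_DR = 58.00 m³/s; V = ΣQ_DR·Δt = 2.088 × 10^5 m³.
Runoff depth d = V / A = 51.43 mm.
C = d / P = 51.43 / 118 = 0.44.

C ≈ 0.44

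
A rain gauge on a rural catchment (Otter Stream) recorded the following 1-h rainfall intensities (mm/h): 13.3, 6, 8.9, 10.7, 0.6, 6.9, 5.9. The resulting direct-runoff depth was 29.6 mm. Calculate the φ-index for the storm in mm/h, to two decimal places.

φ ≈ 3.68 mm/h

Only the 6 blocks with intensity above φ contribute runoff: 13.3, 6, 8.9, 10.7, 6.9, 5.9 mm/h.
Σ(I−φ)·Δt = d  ⇒  (13.3+6+8.9+10.7+6.9+5.9 − 6φ)·1 = 29.6
φ = (51.70 − 29.6/1) / 6 = 3.68 mm/h.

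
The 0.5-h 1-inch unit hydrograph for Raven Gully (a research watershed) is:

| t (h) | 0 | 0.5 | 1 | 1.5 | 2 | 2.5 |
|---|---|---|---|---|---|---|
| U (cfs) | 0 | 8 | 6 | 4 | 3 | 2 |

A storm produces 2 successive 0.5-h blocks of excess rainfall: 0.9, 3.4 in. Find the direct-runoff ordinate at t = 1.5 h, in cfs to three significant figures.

Q ≈ 24.0 cfs

By discrete convolution, Q_j = Σ (P_i / 1 in) · U_{j−i}.
At t = 1.5 h (j=3): Q = (0.9/1)·4 + (3.4/1)·6 = 24.0 cfs.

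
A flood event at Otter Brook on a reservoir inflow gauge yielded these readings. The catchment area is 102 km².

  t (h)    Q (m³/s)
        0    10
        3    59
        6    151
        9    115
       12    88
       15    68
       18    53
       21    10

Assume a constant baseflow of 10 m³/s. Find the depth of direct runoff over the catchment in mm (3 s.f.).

d ≈ 50.2 mm

Direct runoff: 0.0, 49.0, 141.0, 105.0, 78.0, 58.0, 43.0, 0.0 m³/s; ΣQ_DR = 474.0 m³/s.
V = ΣQ_DR · Δt = 474.0 × 10800 s = 5.119 × 10^6 m³.
Over A = 102 km², depth = V / A = 50.2 mm.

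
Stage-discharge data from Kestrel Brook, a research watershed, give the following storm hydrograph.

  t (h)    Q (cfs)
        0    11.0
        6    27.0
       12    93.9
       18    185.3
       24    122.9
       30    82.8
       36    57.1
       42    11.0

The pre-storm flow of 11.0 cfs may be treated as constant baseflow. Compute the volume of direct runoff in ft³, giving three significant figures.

Direct-runoff ordinates (Q − Q_b): 0.0, 16.0, 82.9, 174.3, 111.9, 71.8, 46.1, 0.0 cfs.
ΣQ_DR = 503.0 cfs.
With Δt = 6 h = 21600 s, V = ΣQ_DR · Δt = 503.0 × 21600 = 1.09 × 10^7 ft³.

V ≈ 1.09 × 10^7 ft³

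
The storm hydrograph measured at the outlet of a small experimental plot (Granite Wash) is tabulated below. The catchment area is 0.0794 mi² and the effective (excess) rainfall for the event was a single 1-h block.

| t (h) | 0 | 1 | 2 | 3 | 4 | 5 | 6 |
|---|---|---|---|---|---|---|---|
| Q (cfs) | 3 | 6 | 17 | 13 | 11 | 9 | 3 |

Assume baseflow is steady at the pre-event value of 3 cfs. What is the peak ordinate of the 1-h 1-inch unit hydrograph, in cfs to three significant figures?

Direct runoff: 0.0, 3.0, 14.0, 10.0, 8.0, 6.0, 0.0 cfs; ΣQ_DR = 41.00 cfs, peak = 14.0 cfs.
Runoff depth d = ΣQ_DR·Δt / A = 41.00 × 3600 / (0.0794 mi²) = 0.8002 in.
The 1-inch UH is the DRH scaled by (1 in)/d, so U_p = 14.0 × 1/0.8002 = 17.5 cfs.

U_p ≈ 17.5 cfs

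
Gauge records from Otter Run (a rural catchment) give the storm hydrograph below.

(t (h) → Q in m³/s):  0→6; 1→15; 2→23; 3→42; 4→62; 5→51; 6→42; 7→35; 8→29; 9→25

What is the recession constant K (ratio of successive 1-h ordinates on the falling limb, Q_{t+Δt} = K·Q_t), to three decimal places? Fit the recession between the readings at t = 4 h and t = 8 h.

Using the recession-limb readings at t = 4 h and t = 8 h: Q falls from 62 to 29 m³/s over 4 intervals.
K = (Q₂/Q₁)^(1/4) = (29/62)^(1/4) = 0.827.

K ≈ 0.827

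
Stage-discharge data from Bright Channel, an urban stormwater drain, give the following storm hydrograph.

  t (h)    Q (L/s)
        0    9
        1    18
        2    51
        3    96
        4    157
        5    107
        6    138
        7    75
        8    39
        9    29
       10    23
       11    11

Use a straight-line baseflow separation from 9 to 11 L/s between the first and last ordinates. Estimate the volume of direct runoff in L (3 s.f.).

V ≈ 2.28 × 10^6 L

Direct-runoff ordinates (Q − Q_b): 0.00, 8.82, 41.64, 86.45, 147.27, 97.09, 127.91, 64.73, 28.55, 18.36, 12.18, 0.00 L/s.
ΣQ_DR = 633.0 L/s.
With Δt = 1 h = 3600 s, V = ΣQ_DR · Δt = 633.0 × 3600 = 2.28 × 10^6 L.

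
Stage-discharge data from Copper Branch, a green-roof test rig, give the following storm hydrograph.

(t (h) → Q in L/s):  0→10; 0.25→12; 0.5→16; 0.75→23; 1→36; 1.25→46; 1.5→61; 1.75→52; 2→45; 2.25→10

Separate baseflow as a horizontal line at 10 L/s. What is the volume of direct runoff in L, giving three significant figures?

V ≈ 1.90 × 10^5 L

Direct-runoff ordinates (Q − Q_b): 0.0, 2.0, 6.0, 13.0, 26.0, 36.0, 51.0, 42.0, 35.0, 0.0 L/s.
ΣQ_DR = 211.0 L/s.
With Δt = 0.25 h = 900 s, V = ΣQ_DR · Δt = 211.0 × 900 = 1.90 × 10^5 L.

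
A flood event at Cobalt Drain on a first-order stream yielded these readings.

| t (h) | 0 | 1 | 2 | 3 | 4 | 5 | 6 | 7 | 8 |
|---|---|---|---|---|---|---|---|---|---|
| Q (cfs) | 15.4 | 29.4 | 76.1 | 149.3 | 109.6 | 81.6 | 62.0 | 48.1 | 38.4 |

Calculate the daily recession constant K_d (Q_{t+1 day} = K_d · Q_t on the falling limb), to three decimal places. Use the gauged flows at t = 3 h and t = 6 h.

K_d ≈ 0.001

Between t = 3 h and t = 6 h the flow falls from 149.3 to 62.0 cfs over 3×1 h = 3 h.
Per-interval ratio K = (62.0/149.3)^(1/3) = 0.7461; K_d = K^(24/1) = 0.001.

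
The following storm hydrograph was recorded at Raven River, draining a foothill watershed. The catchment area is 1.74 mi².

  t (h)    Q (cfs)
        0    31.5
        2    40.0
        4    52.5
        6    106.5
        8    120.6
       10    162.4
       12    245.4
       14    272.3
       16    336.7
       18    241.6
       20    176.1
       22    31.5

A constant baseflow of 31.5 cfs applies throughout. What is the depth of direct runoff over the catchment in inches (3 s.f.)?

d ≈ 2.56 in

Direct runoff: 0.0, 8.5, 21.0, 75.0, 89.1, 130.9, 213.9, 240.8, 305.2, 210.1, 144.6, 0.0 cfs; ΣQ_DR = 1439 cfs.
V = ΣQ_DR · Δt = 1439 × 7200 s = 1.036 × 10^7 ft³.
Over A = 1.74 mi², depth = V / A = 2.56 in.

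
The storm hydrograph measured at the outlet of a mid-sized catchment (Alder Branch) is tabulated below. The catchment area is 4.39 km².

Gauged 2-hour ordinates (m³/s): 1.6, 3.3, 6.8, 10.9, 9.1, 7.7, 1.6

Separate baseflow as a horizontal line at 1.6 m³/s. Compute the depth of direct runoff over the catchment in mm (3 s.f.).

Direct runoff: 0.0, 1.7, 5.2, 9.3, 7.5, 6.1, 0.0 m³/s; ΣQ_DR = 29.80 m³/s.
V = ΣQ_DR · Δt = 29.80 × 7200 s = 2.146 × 10^5 m³.
Over A = 4.39 km², depth = V / A = 48.9 mm.

d ≈ 48.9 mm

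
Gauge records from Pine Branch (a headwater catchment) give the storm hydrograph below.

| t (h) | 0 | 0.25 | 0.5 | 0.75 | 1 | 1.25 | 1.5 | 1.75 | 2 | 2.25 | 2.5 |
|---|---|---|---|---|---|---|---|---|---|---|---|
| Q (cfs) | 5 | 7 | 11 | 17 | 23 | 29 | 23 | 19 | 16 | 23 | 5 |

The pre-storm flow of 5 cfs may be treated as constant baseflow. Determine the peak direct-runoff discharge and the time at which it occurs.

Subtracting baseflow gives direct-runoff ordinates: 0.0, 2.0, 6.0, 12.0, 18.0, 24.0, 18.0, 14.0, 11.0, 18.0, 0.0 cfs.
The maximum is 24.0 cfs, occurring at the reading for t = 1.25 h.

Q_p = 24.0 cfs at t = 1.25 h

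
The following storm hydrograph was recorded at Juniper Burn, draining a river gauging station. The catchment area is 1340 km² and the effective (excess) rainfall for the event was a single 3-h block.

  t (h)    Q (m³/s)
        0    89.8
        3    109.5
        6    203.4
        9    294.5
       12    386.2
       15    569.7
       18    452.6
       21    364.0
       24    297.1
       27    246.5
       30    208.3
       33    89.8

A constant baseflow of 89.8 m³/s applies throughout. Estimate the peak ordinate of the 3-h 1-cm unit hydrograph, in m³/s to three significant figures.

U_p ≈ 267 m³/s

Direct runoff: 0.0, 19.7, 113.6, 204.7, 296.4, 479.9, 362.8, 274.2, 207.3, 156.7, 118.5, 0.0 m³/s; ΣQ_DR = 2234 m³/s, peak = 479.9 m³/s.
Runoff depth d = ΣQ_DR·Δt / A = 2234 × 10800 / (1340 km²) = 18.00 mm.
The 1-cm UH is the DRH scaled by (10 mm)/d, so U_p = 479.9 × 10/18.00 = 267 m³/s.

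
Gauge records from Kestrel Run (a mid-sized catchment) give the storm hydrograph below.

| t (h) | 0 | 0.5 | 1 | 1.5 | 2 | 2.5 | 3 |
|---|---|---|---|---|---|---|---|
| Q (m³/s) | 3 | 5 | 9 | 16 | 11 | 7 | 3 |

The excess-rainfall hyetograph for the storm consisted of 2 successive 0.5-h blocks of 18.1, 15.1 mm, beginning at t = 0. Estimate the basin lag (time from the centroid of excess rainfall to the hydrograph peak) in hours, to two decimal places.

Centroid of excess rainfall: t_c = Σ P_i·t̄_i / ΣP_i = 0.4774 h (block centres at 0.25, 0.75 h).
Hydrograph peak occurs at t = 1.5 h, so basin lag t_L = 1.5 − 0.4774 = 1.02 h.

t_L ≈ 1.02 h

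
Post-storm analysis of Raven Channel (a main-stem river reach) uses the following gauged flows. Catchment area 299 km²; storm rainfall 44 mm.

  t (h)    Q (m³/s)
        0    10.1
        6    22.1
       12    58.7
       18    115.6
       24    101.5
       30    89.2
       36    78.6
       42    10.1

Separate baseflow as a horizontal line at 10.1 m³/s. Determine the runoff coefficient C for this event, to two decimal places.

C ≈ 0.67

ΣQ_DR = 405.1 m³/s; V = ΣQ_DR·Δt = 8.750 × 10^6 m³.
Runoff depth d = V / A = 29.26 mm.
C = d / P = 29.26 / 44 = 0.67.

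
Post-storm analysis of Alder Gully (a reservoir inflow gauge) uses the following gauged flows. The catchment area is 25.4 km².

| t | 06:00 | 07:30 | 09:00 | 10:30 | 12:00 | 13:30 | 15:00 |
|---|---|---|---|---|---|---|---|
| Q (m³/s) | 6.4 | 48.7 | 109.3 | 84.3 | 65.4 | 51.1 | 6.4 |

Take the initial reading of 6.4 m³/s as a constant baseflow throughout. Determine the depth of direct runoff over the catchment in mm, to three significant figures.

Direct runoff: 0.0, 42.3, 102.9, 77.9, 59.0, 44.7, 0.0 m³/s; ΣQ_DR = 326.8 m³/s.
V = ΣQ_DR · Δt = 326.8 × 5400 s = 1.765 × 10^6 m³.
Over A = 25.4 km², depth = V / A = 69.5 mm.

d ≈ 69.5 mm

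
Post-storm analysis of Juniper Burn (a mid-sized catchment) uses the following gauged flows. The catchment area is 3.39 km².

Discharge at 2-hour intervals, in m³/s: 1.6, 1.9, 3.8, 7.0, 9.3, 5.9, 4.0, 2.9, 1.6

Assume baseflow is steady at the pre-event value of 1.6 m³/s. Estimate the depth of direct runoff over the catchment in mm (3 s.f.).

d ≈ 50.1 mm

Direct runoff: 0.0, 0.3, 2.2, 5.4, 7.7, 4.3, 2.4, 1.3, 0.0 m³/s; ΣQ_DR = 23.60 m³/s.
V = ΣQ_DR · Δt = 23.60 × 7200 s = 1.699 × 10^5 m³.
Over A = 3.39 km², depth = V / A = 50.1 mm.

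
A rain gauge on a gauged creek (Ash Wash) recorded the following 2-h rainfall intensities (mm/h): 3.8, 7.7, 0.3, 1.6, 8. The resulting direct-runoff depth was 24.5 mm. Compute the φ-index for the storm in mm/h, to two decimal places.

Only the 3 blocks with intensity above φ contribute runoff: 3.8, 7.7, 8 mm/h.
Σ(I−φ)·Δt = d  ⇒  (3.8+7.7+8 − 3φ)·2 = 24.5
φ = (19.50 − 24.5/2) / 3 = 2.42 mm/h.

φ ≈ 2.42 mm/h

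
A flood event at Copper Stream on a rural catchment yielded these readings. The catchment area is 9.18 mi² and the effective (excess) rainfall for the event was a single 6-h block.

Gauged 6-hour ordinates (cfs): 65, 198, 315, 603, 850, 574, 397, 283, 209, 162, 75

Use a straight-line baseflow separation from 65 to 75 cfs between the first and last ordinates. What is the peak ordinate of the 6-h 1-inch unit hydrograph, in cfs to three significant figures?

Direct runoff: 0.00, 132.00, 248.00, 535.00, 781.00, 504.00, 326.00, 211.00, 136.00, 88.00, 0.00 cfs; ΣQ_DR = 2961 cfs, peak = 781.00 cfs.
Runoff depth d = ΣQ_DR·Δt / A = 2961 × 21600 / (9.18 mi²) = 2.999 in.
The 1-inch UH is the DRH scaled by (1 in)/d, so U_p = 781.00 × 1/2.999 = 260 cfs.

U_p ≈ 260 cfs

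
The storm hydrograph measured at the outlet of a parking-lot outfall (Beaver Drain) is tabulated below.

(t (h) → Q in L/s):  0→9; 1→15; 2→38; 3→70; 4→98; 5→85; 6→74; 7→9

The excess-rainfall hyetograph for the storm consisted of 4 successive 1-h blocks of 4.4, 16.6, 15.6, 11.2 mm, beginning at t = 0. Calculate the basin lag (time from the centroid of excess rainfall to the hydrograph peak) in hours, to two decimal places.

Centroid of excess rainfall: t_c = Σ P_i·t̄_i / ΣP_i = 2.2029 h (block centres at 0.5, 1.5, 2.5, 3.5 h).
Hydrograph peak occurs at t = 4 h, so basin lag t_L = 4 − 2.2029 = 1.80 h.

t_L ≈ 1.80 h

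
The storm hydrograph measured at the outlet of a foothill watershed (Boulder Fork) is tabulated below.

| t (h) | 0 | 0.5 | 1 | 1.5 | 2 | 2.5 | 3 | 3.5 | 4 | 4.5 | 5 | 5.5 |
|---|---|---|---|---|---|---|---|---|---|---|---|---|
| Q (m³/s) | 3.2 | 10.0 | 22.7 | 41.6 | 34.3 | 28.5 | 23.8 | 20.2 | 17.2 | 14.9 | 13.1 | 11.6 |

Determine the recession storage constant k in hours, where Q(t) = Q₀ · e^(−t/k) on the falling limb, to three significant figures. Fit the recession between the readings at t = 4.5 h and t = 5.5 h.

k ≈ 3.99 h

On the falling limb, Q drops from 14.9 to 11.6 m³/s between t = 4.5 h and t = 5.5 h (Δt = 1 h).
k = −Δt / ln(Q₂/Q₁) = −1 / ln(11.6/14.9) = 3.99 h.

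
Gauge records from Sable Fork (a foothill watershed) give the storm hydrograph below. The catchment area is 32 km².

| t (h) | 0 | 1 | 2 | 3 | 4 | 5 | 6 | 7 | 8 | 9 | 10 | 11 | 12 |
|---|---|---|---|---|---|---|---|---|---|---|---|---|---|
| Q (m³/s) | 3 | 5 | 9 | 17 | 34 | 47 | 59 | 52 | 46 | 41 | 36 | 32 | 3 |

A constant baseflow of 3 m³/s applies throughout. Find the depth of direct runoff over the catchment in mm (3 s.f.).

Direct runoff: 0.0, 2.0, 6.0, 14.0, 31.0, 44.0, 56.0, 49.0, 43.0, 38.0, 33.0, 29.0, 0.0 m³/s; ΣQ_DR = 345.0 m³/s.
V = ΣQ_DR · Δt = 345.0 × 3600 s = 1.242 × 10^6 m³.
Over A = 32 km², depth = V / A = 38.8 mm.

d ≈ 38.8 mm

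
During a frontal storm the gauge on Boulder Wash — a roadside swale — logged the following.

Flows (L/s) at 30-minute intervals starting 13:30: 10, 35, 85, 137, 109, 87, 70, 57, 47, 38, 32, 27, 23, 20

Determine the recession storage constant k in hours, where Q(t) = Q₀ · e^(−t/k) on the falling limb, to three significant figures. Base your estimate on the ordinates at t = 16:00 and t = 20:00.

k ≈ 2.72 h

On the falling limb, Q drops from 87 to 20 L/s between t = 16:00 and t = 20:00 (Δt = 4 h).
k = −Δt / ln(Q₂/Q₁) = −4 / ln(20/87) = 2.72 h.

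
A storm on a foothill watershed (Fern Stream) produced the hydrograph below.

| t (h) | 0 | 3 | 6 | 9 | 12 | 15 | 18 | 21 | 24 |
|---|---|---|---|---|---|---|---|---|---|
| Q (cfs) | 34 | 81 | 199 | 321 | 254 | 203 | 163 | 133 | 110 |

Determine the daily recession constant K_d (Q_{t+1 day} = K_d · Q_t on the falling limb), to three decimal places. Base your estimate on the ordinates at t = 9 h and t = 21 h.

K_d ≈ 0.172

Between t = 9 h and t = 21 h the flow falls from 321 to 133 cfs over 4×3 h = 12 h.
Per-interval ratio K = (133/321)^(1/4) = 0.8023; K_d = K^(24/3) = 0.172.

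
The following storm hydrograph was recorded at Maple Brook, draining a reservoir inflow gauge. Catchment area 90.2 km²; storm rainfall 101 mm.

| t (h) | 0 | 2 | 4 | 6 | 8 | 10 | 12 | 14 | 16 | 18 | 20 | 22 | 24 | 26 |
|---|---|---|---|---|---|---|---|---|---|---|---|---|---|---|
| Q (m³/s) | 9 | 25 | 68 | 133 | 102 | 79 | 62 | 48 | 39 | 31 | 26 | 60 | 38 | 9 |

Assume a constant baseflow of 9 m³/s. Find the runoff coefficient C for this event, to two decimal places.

C ≈ 0.48

ΣQ_DR = 603.0 m³/s; V = ΣQ_DR·Δt = 4.342 × 10^6 m³.
Runoff depth d = V / A = 48.13 mm.
C = d / P = 48.13 / 101 = 0.48.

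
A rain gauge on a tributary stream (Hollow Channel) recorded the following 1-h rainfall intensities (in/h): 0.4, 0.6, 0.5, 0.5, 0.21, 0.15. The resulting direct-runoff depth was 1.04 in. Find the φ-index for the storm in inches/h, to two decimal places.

Only the 4 blocks with intensity above φ contribute runoff: 0.4, 0.6, 0.5, 0.5 in/h.
Σ(I−φ)·Δt = d  ⇒  (0.4+0.6+0.5+0.5 − 4φ)·1 = 1.04
φ = (2.000 − 1.04/1) / 4 = 0.24 in/h.

φ ≈ 0.24 in/h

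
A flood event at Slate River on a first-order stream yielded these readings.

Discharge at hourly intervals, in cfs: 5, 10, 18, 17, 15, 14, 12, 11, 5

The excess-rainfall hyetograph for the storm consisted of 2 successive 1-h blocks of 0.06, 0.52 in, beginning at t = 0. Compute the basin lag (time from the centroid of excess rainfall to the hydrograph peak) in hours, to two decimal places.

Centroid of excess rainfall: t_c = Σ P_i·t̄_i / ΣP_i = 1.3966 h (block centres at 0.5, 1.5 h).
Hydrograph peak occurs at t = 2 h, so basin lag t_L = 2 − 1.3966 = 0.60 h.

t_L ≈ 0.60 h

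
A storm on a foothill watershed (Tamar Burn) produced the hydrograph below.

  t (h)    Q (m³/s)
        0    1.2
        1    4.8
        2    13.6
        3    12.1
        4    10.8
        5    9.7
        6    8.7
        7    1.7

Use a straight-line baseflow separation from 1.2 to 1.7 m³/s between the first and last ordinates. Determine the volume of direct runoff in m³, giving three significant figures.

V ≈ 1.84 × 10^5 m³

Direct-runoff ordinates (Q − Q_b): 0.00, 3.53, 12.26, 10.69, 9.31, 8.14, 7.07, 0.00 m³/s.
ΣQ_DR = 51.00 m³/s.
With Δt = 1 h = 3600 s, V = ΣQ_DR · Δt = 51.00 × 3600 = 1.84 × 10^5 m³.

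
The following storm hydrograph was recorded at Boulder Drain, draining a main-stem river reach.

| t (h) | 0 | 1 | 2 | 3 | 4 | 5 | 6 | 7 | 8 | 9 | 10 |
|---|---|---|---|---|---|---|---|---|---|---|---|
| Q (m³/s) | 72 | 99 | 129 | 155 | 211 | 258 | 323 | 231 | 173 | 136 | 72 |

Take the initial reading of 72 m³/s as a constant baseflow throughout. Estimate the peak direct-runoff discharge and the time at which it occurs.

Subtracting baseflow gives direct-runoff ordinates: 0.0, 27.0, 57.0, 83.0, 139.0, 186.0, 251.0, 159.0, 101.0, 64.0, 0.0 m³/s.
The maximum is 251.0 m³/s, occurring at the reading for t = 6 h.

Q_p = 251.0 m³/s at t = 6 h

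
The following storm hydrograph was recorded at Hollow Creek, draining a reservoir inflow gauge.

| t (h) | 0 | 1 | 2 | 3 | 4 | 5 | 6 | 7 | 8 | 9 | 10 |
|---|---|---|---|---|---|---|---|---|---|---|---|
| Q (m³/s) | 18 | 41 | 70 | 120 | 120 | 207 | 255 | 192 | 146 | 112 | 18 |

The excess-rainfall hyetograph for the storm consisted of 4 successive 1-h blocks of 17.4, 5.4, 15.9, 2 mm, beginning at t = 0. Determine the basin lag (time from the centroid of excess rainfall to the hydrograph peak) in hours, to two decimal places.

Centroid of excess rainfall: t_c = Σ P_i·t̄_i / ΣP_i = 1.5614 h (block centres at 0.5, 1.5, 2.5, 3.5 h).
Hydrograph peak occurs at t = 6 h, so basin lag t_L = 6 − 1.5614 = 4.44 h.

t_L ≈ 4.44 h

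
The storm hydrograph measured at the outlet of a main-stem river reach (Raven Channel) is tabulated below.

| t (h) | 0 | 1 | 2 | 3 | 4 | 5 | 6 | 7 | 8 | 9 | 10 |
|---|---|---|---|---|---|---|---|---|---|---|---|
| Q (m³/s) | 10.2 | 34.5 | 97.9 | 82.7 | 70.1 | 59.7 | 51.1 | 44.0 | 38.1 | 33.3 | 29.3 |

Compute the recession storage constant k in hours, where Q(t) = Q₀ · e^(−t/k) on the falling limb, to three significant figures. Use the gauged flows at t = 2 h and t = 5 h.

k ≈ 6.07 h

On the falling limb, Q drops from 97.9 to 59.7 m³/s between t = 2 h and t = 5 h (Δt = 3 h).
k = −Δt / ln(Q₂/Q₁) = −3 / ln(59.7/97.9) = 6.07 h.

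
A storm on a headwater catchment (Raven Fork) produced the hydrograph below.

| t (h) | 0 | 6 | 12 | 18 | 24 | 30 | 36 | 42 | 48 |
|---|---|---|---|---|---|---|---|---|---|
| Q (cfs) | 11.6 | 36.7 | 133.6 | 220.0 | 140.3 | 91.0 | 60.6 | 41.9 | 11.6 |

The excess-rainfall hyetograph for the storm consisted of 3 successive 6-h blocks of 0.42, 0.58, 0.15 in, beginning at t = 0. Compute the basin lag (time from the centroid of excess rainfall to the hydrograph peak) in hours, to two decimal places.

t_L ≈ 10.41 h

Centroid of excess rainfall: t_c = Σ P_i·t̄_i / ΣP_i = 7.5913 h (block centres at 3, 9, 15 h).
Hydrograph peak occurs at t = 18 h, so basin lag t_L = 18 − 7.5913 = 10.41 h.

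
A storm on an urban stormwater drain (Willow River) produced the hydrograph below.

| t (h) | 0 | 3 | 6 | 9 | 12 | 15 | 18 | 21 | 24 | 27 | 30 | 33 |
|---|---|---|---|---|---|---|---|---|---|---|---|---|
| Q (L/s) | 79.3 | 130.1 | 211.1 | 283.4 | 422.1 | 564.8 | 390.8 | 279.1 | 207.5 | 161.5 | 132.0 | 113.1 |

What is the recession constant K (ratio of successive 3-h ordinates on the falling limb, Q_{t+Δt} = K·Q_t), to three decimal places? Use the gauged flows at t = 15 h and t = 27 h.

Using the recession-limb readings at t = 15 h and t = 27 h: Q falls from 564.8 to 161.5 L/s over 4 intervals.
K = (Q₂/Q₁)^(1/4) = (161.5/564.8)^(1/4) = 0.731.

K ≈ 0.731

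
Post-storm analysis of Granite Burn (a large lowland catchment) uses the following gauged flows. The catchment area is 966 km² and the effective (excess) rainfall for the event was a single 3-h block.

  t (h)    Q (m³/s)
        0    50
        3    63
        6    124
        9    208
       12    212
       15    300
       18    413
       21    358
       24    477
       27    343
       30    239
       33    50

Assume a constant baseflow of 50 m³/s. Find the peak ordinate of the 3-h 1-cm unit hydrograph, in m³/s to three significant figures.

Direct runoff: 0.0, 13.0, 74.0, 158.0, 162.0, 250.0, 363.0, 308.0, 427.0, 293.0, 189.0, 0.0 m³/s; ΣQ_DR = 2237 m³/s, peak = 427.0 m³/s.
Runoff depth d = ΣQ_DR·Δt / A = 2237 × 10800 / (966 km²) = 25.01 mm.
The 1-cm UH is the DRH scaled by (10 mm)/d, so U_p = 427.0 × 10/25.01 = 171 m³/s.

U_p ≈ 171 m³/s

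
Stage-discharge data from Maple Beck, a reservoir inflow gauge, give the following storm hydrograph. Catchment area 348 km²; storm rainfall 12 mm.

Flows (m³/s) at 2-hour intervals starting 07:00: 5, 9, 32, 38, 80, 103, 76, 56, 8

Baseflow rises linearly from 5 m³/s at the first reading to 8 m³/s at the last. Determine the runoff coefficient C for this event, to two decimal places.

ΣQ_DR = 348.5 m³/s; V = ΣQ_DR·Δt = 2.509 × 10^6 m³.
Runoff depth d = V / A = 7.210 mm.
C = d / P = 7.210 / 12 = 0.60.

C ≈ 0.60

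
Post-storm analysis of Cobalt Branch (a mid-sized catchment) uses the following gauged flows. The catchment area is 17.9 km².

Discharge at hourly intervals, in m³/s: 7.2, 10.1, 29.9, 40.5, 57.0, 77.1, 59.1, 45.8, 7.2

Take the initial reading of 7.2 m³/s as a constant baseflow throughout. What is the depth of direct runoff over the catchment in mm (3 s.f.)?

d ≈ 54.1 mm

Direct runoff: 0.0, 2.9, 22.7, 33.3, 49.8, 69.9, 51.9, 38.6, 0.0 m³/s; ΣQ_DR = 269.1 m³/s.
V = ΣQ_DR · Δt = 269.1 × 3600 s = 9.688 × 10^5 m³.
Over A = 17.9 km², depth = V / A = 54.1 mm.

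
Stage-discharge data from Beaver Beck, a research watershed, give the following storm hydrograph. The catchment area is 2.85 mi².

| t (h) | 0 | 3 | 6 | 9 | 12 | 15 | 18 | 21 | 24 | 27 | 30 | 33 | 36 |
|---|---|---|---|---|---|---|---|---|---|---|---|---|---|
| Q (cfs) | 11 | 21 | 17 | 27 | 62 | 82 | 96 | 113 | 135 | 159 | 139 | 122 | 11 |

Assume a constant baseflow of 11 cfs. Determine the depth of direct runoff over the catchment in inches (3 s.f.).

Direct runoff: 0.0, 10.0, 6.0, 16.0, 51.0, 71.0, 85.0, 102.0, 124.0, 148.0, 128.0, 111.0, 0.0 cfs; ΣQ_DR = 852.0 cfs.
V = ΣQ_DR · Δt = 852.0 × 10800 s = 9.202 × 10^6 ft³.
Over A = 2.85 mi², depth = V / A = 1.39 in.

d ≈ 1.39 in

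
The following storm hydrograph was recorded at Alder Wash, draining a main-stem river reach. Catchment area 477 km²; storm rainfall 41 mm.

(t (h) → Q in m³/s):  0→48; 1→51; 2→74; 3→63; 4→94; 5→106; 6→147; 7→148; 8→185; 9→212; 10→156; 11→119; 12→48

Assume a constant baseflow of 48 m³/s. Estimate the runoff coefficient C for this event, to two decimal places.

C ≈ 0.15

ΣQ_DR = 827.0 m³/s; V = ΣQ_DR·Δt = 2.977 × 10^6 m³.
Runoff depth d = V / A = 6.242 mm.
C = d / P = 6.242 / 41 = 0.15.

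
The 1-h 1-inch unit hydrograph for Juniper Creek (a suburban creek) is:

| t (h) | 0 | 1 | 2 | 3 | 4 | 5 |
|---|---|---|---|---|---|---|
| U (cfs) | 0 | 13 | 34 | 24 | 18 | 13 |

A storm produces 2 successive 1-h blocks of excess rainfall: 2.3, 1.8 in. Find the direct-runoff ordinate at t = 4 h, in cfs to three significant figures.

By discrete convolution, Q_j = Σ (P_i / 1 in) · U_{j−i}.
At t = 4 h (j=4): Q = (2.3/1)·18 + (1.8/1)·24 = 84.6 cfs.

Q ≈ 84.6 cfs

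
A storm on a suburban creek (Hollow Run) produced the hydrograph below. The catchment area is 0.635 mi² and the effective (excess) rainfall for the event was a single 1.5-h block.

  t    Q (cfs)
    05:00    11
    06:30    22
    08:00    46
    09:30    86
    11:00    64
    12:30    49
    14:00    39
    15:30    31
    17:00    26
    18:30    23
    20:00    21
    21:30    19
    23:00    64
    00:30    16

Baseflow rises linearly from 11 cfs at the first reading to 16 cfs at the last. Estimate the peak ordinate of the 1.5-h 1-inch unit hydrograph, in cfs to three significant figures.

U_p ≈ 61.5 cfs

Direct runoff: 0.00, 10.62, 34.23, 73.85, 51.46, 36.08, 25.69, 17.31, 11.92, 8.54, 6.15, 3.77, 48.38, 0.00 cfs; ΣQ_DR = 328.0 cfs, peak = 73.85 cfs.
Runoff depth d = ΣQ_DR·Δt / A = 328.0 × 5400 / (0.635 mi²) = 1.201 in.
The 1-inch UH is the DRH scaled by (1 in)/d, so U_p = 73.85 × 1/1.201 = 61.5 cfs.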